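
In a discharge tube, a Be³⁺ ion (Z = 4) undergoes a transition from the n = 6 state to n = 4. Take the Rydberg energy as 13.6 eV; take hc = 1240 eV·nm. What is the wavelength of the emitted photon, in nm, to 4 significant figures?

164.1 nm

For Z = 4 the level energies scale as Z², so the effective Rydberg energy is 13.6 × 16 = 217.6 eV.
ΔE = 217.6 × (1/4² − 1/6²) = 217.6 × 0.03472 = 7.556 eV.
λ = hc/ΔE = 1240 / 7.556 = 164.1 nm.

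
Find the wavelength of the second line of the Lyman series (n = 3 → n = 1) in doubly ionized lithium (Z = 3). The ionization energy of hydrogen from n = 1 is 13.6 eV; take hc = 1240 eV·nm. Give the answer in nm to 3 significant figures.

The Lyman series terminates on n_f = 1; the second line has n_i = 1+2 = 3.
ΔE = 122.4 × (1/1² − 1/3²) = 108.8 eV.
λ = 1240 / 108.8 = 11.4 nm.

11.4 nm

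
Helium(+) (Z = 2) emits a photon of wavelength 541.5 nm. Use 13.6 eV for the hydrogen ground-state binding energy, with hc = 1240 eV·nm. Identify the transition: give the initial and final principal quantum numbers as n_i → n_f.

The photon energy is ΔE = hc/λ = 1240 / 541.5 = 2.290 eV.
With Z = 2, ΔE = 54.40 × (1/n_f² − 1/n_i²), so 1/n_f² − 1/n_i² = 0.04209.
Trying n_f = 4 gives 1/n_i² = 0.02041, i.e. n_i ≈ 7; this pair matches.

n_i = 7, n_f = 4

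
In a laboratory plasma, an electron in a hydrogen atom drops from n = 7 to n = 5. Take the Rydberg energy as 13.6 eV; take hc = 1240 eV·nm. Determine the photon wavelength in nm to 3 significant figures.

4650 nm

ΔE = 13.60 × (1/5² − 1/7²) = 13.60 × 0.01959 = 0.2664 eV.
λ = hc/ΔE = 1240 / 0.2664 = 4650 nm.
This line belongs to the Pfund series.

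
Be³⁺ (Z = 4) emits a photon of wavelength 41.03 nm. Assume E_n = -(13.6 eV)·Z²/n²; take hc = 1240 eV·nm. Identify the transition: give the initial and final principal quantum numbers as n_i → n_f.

The photon energy is ΔE = hc/λ = 1240 / 41.03 = 30.22 eV.
With Z = 4, ΔE = 217.6 × (1/n_f² − 1/n_i²), so 1/n_f² − 1/n_i² = 0.1389.
Trying n_f = 2 gives 1/n_i² = 0.1111, i.e. n_i ≈ 3; this pair matches.

n_i = 3, n_f = 2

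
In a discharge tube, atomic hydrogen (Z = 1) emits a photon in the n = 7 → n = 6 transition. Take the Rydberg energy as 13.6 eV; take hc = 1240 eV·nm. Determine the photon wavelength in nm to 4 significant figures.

12370 nm

ΔE = 13.60 × (1/6² − 1/7²) = 13.60 × 0.007370 = 0.1002 eV.
λ = hc/ΔE = 1240 / 0.1002 = 12370 nm.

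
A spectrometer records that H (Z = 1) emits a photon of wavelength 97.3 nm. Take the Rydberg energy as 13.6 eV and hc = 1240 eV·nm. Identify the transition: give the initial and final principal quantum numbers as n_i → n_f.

The photon energy is ΔE = hc/λ = 1240 / 97.3 = 12.74 eV.
With Z = 1, ΔE = 13.60 × (1/n_f² − 1/n_i²), so 1/n_f² − 1/n_i² = 0.9371.
Trying n_f = 1 gives 1/n_i² = 0.06293, i.e. n_i ≈ 4; this pair matches.

n_i = 4, n_f = 1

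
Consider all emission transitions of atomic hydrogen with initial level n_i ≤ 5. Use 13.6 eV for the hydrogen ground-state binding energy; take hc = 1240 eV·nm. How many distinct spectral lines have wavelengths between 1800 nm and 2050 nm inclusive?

1

Enumerate all n_i → n_f pairs with 1 ≤ n_f < n_i ≤ 5 and compute λ = 1240 / [13.6·1·(1/n_f² − 1/n_i²)].
Lines falling in [1800, 2050] nm: 4→3 (1876 nm).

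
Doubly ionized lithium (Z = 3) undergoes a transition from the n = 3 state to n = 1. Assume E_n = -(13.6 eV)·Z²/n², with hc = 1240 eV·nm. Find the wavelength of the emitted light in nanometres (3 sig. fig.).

11.4 nm

For Z = 3 the level energies scale as Z², so the effective Rydberg energy is 13.6 × 9 = 122.4 eV.
ΔE = 122.4 × (1/1² − 1/3²) = 122.4 × 0.8889 = 108.8 eV.
λ = hc/ΔE = 1240 / 108.8 = 11.4 nm.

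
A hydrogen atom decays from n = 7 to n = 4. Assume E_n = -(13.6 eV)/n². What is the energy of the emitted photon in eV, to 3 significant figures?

E_7 = −13.60/49 = −0.2776 eV and E_4 = −13.60/16 = −0.8500 eV.
The photon energy is |E_7 − E_4| = 0.572 eV.

0.572 eV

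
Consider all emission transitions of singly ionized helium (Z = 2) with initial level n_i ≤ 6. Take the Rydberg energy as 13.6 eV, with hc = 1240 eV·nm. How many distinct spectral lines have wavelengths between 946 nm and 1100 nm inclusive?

1

Enumerate all n_i → n_f pairs with 1 ≤ n_f < n_i ≤ 6 and compute λ = 1240 / [13.6·4·(1/n_f² − 1/n_i²)].
Lines falling in [946, 1100] nm: 5→4 (1013 nm).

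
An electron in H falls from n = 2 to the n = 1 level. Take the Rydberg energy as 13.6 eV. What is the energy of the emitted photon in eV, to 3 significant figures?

10.2 eV

E_2 = −13.60/4 = −3.400 eV and E_1 = −13.60/1 = −13.60 eV.
The photon energy is |E_2 − E_1| = 10.2 eV.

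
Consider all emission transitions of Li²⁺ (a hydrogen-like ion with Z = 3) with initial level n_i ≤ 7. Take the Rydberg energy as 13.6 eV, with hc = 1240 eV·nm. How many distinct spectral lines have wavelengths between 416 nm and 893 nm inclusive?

3

Enumerate all n_i → n_f pairs with 1 ≤ n_f < n_i ≤ 7 and compute λ = 1240 / [13.6·9·(1/n_f² − 1/n_i²)].
Lines falling in [416, 893] nm: 5→4 (450.3 nm), 7→5 (517.1 nm), 6→5 (828.9 nm).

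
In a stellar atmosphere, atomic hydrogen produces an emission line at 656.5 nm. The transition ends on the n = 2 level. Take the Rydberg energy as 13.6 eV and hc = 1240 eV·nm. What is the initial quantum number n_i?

n_i = 3

The photon energy is ΔE = hc/λ = 1240 / 656.5 = 1.889 eV.
With Z = 1, ΔE = 13.60 × (1/n_f² − 1/n_i²), so 1/n_f² − 1/n_i² = 0.1389.
With n_f = 2: 1/n_i² = 1/4 − 0.1389 = 0.1111, so n_i ≈ 3.00.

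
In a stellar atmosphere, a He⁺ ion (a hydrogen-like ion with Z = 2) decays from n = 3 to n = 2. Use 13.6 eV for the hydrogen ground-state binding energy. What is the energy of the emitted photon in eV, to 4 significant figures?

The Bohr energies scale as Z², so for Z = 2: E_n = −54.40/n² eV.
E_3 = −54.40/9 = −6.044 eV and E_2 = −54.40/4 = −13.60 eV.
The photon energy is |E_3 − E_2| = 7.556 eV.

7.556 eV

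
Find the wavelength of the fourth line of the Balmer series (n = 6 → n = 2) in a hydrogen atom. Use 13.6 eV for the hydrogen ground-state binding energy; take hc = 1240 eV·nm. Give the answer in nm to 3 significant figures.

The Balmer series terminates on n_f = 2; the fourth line has n_i = 2+4 = 6.
ΔE = 13.60 × (1/2² − 1/6²) = 3.022 eV.
λ = 1240 / 3.022 = 410 nm.

410 nm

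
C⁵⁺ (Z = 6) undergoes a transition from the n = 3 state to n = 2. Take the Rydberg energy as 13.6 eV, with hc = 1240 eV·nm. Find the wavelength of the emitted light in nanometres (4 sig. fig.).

18.24 nm

For Z = 6 the level energies scale as Z², so the effective Rydberg energy is 13.6 × 36 = 489.6 eV.
ΔE = 489.6 × (1/2² − 1/3²) = 489.6 × 0.1389 = 68.00 eV.
λ = hc/ΔE = 1240 / 68.00 = 18.24 nm.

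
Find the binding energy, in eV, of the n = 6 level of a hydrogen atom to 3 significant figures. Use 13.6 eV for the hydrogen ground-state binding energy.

0.378 eV

E_6 = −13.60/36 = −0.378 eV, so ionization (to E = 0) requires 0.378 eV.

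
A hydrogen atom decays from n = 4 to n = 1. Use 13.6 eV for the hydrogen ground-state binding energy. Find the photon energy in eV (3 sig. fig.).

12.8 eV

E_4 = −13.60/16 = −0.8500 eV and E_1 = −13.60/1 = −13.60 eV.
The photon energy is |E_4 − E_1| = 12.8 eV.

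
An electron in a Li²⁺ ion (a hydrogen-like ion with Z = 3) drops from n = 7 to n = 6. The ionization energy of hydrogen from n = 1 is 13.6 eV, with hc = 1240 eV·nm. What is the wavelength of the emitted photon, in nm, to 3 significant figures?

1370 nm

For Z = 3 the level energies scale as Z², so the effective Rydberg energy is 13.6 × 9 = 122.4 eV.
ΔE = 122.4 × (1/6² − 1/7²) = 122.4 × 0.007370 = 0.9020 eV.
λ = hc/ΔE = 1240 / 0.9020 = 1370 nm.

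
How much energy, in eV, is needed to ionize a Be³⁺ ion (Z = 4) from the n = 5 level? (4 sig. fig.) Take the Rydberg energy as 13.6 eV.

E_n = −13.6 Z²/n² = −217.6/n² eV for Z = 4.
E_5 = −217.6/25 = −8.704 eV, so ionization (to E = 0) requires 8.704 eV.

8.704 eV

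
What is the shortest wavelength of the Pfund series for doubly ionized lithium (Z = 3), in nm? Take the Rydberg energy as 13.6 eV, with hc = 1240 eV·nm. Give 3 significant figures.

The Pfund series has lower level n_f = 5; the series limit corresponds to n_i → ∞.
ΔE_max = 13.6 × 9 / 5² = 4.896 eV.
λ_min = 1240 / 4.896 = 253 nm.

253 nm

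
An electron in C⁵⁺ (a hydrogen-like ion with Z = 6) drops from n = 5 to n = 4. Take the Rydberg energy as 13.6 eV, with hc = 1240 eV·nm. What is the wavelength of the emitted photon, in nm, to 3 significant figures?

113 nm

For Z = 6 the level energies scale as Z², so the effective Rydberg energy is 13.6 × 36 = 489.6 eV.
ΔE = 489.6 × (1/4² − 1/5²) = 489.6 × 0.02250 = 11.02 eV.
λ = hc/ΔE = 1240 / 11.02 = 113 nm.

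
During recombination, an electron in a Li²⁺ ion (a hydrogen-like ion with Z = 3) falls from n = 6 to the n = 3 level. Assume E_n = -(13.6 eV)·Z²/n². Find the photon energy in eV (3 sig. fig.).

The Bohr energies scale as Z², so for Z = 3: E_n = −122.4/n² eV.
E_6 = −122.4/36 = −3.400 eV and E_3 = −122.4/9 = −13.60 eV.
The photon energy is |E_6 − E_3| = 10.2 eV.

10.2 eV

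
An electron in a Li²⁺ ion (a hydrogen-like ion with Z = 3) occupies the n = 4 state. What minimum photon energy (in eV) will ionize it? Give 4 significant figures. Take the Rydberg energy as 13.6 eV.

E_n = −13.6 Z²/n² = −122.4/n² eV for Z = 3.
E_4 = −122.4/16 = −7.650 eV, so ionization (to E = 0) requires 7.650 eV.

7.650 eV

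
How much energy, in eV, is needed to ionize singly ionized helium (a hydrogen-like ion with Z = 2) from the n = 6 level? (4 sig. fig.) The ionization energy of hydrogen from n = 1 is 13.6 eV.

E_n = −13.6 Z²/n² = −54.40/n² eV for Z = 2.
E_6 = −54.40/36 = −1.511 eV, so ionization (to E = 0) requires 1.511 eV.

1.511 eV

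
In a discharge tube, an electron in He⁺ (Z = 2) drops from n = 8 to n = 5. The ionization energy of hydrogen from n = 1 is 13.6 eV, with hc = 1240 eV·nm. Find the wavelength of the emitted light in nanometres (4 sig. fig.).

935.1 nm

For Z = 2 the level energies scale as Z², so the effective Rydberg energy is 13.6 × 4 = 54.40 eV.
ΔE = 54.40 × (1/5² − 1/8²) = 54.40 × 0.02438 = 1.326 eV.
λ = hc/ΔE = 1240 / 1.326 = 935.1 nm.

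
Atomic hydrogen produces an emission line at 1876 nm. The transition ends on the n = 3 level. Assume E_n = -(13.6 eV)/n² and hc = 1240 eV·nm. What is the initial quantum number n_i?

n_i = 4

The photon energy is ΔE = hc/λ = 1240 / 1876 = 0.6610 eV.
With Z = 1, ΔE = 13.60 × (1/n_f² − 1/n_i²), so 1/n_f² − 1/n_i² = 0.04860.
With n_f = 3: 1/n_i² = 1/9 − 0.04860 = 0.06251, so n_i ≈ 4.00.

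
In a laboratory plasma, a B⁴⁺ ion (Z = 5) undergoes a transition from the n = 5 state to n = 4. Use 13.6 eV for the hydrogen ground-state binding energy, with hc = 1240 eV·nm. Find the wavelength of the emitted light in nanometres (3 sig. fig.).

162 nm

For Z = 5 the level energies scale as Z², so the effective Rydberg energy is 13.6 × 25 = 340.0 eV.
ΔE = 340.0 × (1/4² − 1/5²) = 340.0 × 0.02250 = 7.650 eV.
λ = hc/ΔE = 1240 / 7.650 = 162 nm.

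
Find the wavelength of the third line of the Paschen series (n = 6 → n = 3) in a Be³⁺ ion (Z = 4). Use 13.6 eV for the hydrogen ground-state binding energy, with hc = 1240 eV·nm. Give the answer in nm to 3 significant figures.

68.4 nm

The Paschen series terminates on n_f = 3; the third line has n_i = 3+3 = 6.
ΔE = 217.6 × (1/3² − 1/6²) = 18.13 eV.
λ = 1240 / 18.13 = 68.4 nm.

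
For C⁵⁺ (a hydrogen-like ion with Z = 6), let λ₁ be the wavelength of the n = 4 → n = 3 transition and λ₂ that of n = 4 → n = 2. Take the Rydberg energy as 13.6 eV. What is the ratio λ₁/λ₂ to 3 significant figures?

λ ∝ 1/ΔE ∝ 1/(1/n_f² − 1/n_i²), and the Z² and hc factors cancel in the ratio.
λ₁/λ₂ = (1/2² − 1/4²)/(1/3² − 1/4²) = 0.1875/0.04861 = 3.86.

3.86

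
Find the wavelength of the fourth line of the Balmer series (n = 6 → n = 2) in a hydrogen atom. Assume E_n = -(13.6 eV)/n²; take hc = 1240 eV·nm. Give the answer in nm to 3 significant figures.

410 nm

The Balmer series terminates on n_f = 2; the fourth line has n_i = 2+4 = 6.
ΔE = 13.60 × (1/2² − 1/6²) = 3.022 eV.
λ = 1240 / 3.022 = 410 nm.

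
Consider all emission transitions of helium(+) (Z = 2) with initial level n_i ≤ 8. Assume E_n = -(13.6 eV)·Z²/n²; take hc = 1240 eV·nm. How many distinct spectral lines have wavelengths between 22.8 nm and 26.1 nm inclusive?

6

Enumerate all n_i → n_f pairs with 1 ≤ n_f < n_i ≤ 8 and compute λ = 1240 / [13.6·4·(1/n_f² − 1/n_i²)].
Lines falling in [22.8, 26.1] nm: 8→1 (23.16 nm), 7→1 (23.27 nm), 6→1 (23.45 nm), 5→1 (23.74 nm), 4→1 (24.31 nm), 3→1 (25.64 nm).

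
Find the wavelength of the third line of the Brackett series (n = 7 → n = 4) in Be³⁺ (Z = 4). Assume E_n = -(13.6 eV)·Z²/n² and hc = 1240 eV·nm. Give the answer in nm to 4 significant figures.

The Brackett series terminates on n_f = 4; the third line has n_i = 4+3 = 7.
ΔE = 217.6 × (1/4² − 1/7²) = 9.159 eV.
λ = 1240 / 9.159 = 135.4 nm.

135.4 nm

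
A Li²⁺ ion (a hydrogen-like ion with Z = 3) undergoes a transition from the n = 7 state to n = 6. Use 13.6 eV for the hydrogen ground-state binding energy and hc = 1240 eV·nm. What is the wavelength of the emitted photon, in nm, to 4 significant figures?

For Z = 3 the level energies scale as Z², so the effective Rydberg energy is 13.6 × 9 = 122.4 eV.
ΔE = 122.4 × (1/6² − 1/7²) = 122.4 × 0.007370 = 0.9020 eV.
λ = hc/ΔE = 1240 / 0.9020 = 1375 nm.

1375 nm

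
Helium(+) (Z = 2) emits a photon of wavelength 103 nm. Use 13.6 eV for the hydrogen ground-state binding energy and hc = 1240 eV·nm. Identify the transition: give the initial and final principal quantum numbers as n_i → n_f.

The photon energy is ΔE = hc/λ = 1240 / 103 = 12.04 eV.
With Z = 2, ΔE = 54.40 × (1/n_f² − 1/n_i²), so 1/n_f² − 1/n_i² = 0.2213.
Trying n_f = 2 gives 1/n_i² = 0.02870, i.e. n_i ≈ 6; this pair matches.

n_i = 6, n_f = 2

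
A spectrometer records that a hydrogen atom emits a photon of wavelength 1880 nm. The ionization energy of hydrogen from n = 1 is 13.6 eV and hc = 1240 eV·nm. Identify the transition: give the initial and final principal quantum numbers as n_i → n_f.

The photon energy is ΔE = hc/λ = 1240 / 1880 = 0.6596 eV.
With Z = 1, ΔE = 13.60 × (1/n_f² − 1/n_i²), so 1/n_f² − 1/n_i² = 0.04850.
Trying n_f = 3 gives 1/n_i² = 0.06261, i.e. n_i ≈ 4; this pair matches.

n_i = 4, n_f = 3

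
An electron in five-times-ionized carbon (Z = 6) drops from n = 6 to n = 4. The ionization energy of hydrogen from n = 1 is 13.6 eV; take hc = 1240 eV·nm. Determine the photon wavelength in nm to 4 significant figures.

For Z = 6 the level energies scale as Z², so the effective Rydberg energy is 13.6 × 36 = 489.6 eV.
ΔE = 489.6 × (1/4² − 1/6²) = 489.6 × 0.03472 = 17.00 eV.
λ = hc/ΔE = 1240 / 17.00 = 72.94 nm.

72.94 nm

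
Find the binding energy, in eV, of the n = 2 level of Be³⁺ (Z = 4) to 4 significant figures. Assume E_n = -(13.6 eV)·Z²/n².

54.40 eV

E_n = −13.6 Z²/n² = −217.6/n² eV for Z = 4.
E_2 = −217.6/4 = −54.40 eV, so ionization (to E = 0) requires 54.40 eV.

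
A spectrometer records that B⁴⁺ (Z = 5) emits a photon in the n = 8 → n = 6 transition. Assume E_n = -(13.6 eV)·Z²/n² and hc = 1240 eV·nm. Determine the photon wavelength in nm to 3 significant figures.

For Z = 5 the level energies scale as Z², so the effective Rydberg energy is 13.6 × 25 = 340.0 eV.
ΔE = 340.0 × (1/6² − 1/8²) = 340.0 × 0.01215 = 4.132 eV.
λ = hc/ΔE = 1240 / 4.132 = 300 nm.

300 nm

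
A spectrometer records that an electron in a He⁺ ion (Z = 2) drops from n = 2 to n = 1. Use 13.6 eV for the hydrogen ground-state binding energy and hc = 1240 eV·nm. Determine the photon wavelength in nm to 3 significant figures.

30.4 nm

For Z = 2 the level energies scale as Z², so the effective Rydberg energy is 13.6 × 4 = 54.40 eV.
ΔE = 54.40 × (1/1² − 1/2²) = 54.40 × 0.7500 = 40.80 eV.
λ = hc/ΔE = 1240 / 40.80 = 30.4 nm.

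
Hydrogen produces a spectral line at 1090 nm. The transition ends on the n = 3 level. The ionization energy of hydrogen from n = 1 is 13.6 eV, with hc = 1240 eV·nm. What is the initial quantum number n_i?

n_i = 6

The photon energy is ΔE = hc/λ = 1240 / 1090 = 1.138 eV.
With Z = 1, ΔE = 13.60 × (1/n_f² − 1/n_i²), so 1/n_f² − 1/n_i² = 0.08365.
With n_f = 3: 1/n_i² = 1/9 − 0.08365 = 0.02746, so n_i ≈ 6.03.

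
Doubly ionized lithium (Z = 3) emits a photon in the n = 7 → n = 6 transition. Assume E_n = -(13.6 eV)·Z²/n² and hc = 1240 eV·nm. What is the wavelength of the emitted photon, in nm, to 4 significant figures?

For Z = 3 the level energies scale as Z², so the effective Rydberg energy is 13.6 × 9 = 122.4 eV.
ΔE = 122.4 × (1/6² − 1/7²) = 122.4 × 0.007370 = 0.9020 eV.
λ = hc/ΔE = 1240 / 0.9020 = 1375 nm.

1375 nm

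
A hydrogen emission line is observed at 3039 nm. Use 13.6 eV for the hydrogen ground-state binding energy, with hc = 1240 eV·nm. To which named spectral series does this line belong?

Pfund

ΔE = 1240/3039 = 0.4080 eV.
This matches 13.6 × (1/5² − 1/10²), so n_f = 5: the Pfund series.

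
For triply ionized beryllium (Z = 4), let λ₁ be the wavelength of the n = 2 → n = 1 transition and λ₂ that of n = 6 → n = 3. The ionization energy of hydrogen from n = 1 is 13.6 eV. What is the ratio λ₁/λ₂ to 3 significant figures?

λ ∝ 1/ΔE ∝ 1/(1/n_f² − 1/n_i²), and the Z² and hc factors cancel in the ratio.
λ₁/λ₂ = (1/3² − 1/6²)/(1/1² − 1/2²) = 0.08333/0.7500 = 0.111.

0.111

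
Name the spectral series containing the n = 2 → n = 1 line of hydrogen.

The series is set by the lower level: n_f = 1 is the Lyman series.

Lyman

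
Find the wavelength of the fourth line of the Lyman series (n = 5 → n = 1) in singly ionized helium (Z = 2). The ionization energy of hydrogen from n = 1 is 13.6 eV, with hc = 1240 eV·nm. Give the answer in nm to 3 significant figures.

The Lyman series terminates on n_f = 1; the fourth line has n_i = 1+4 = 5.
ΔE = 54.40 × (1/1² − 1/5²) = 52.22 eV.
λ = 1240 / 52.22 = 23.7 nm.

23.7 nm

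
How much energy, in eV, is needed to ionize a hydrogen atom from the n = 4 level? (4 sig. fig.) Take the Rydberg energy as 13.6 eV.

E_4 = −13.60/16 = −0.8500 eV, so ionization (to E = 0) requires 0.8500 eV.

0.8500 eV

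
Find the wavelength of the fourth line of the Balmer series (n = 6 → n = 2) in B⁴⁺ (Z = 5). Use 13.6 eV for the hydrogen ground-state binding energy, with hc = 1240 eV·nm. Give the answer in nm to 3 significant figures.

16.4 nm

The Balmer series terminates on n_f = 2; the fourth line has n_i = 2+4 = 6.
ΔE = 340.0 × (1/2² − 1/6²) = 75.56 eV.
λ = 1240 / 75.56 = 16.4 nm.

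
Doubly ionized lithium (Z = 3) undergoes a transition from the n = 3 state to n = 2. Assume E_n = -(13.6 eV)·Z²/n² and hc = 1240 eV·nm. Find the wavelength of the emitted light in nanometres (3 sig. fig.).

72.9 nm

For Z = 3 the level energies scale as Z², so the effective Rydberg energy is 13.6 × 9 = 122.4 eV.
ΔE = 122.4 × (1/2² − 1/3²) = 122.4 × 0.1389 = 17.00 eV.
λ = hc/ΔE = 1240 / 17.00 = 72.9 nm.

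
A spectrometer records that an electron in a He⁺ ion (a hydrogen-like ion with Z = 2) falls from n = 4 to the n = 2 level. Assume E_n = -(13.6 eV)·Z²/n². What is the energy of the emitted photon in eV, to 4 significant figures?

10.20 eV

The Bohr energies scale as Z², so for Z = 2: E_n = −54.40/n² eV.
E_4 = −54.40/16 = −3.400 eV and E_2 = −54.40/4 = −13.60 eV.
The photon energy is |E_4 − E_2| = 10.20 eV.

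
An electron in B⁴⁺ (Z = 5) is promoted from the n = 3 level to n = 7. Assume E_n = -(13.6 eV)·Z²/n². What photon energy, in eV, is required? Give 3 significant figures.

30.8 eV

The Bohr energies scale as Z², so for Z = 5: E_n = −340.0/n² eV.
E_7 = −340.0/49 = −6.939 eV and E_3 = −340.0/9 = −37.78 eV.
The photon energy is |E_7 − E_3| = 30.8 eV.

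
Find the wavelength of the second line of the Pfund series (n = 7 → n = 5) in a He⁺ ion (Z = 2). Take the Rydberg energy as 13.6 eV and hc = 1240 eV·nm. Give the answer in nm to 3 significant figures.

1160 nm

The Pfund series terminates on n_f = 5; the second line has n_i = 5+2 = 7.
ΔE = 54.40 × (1/5² − 1/7²) = 1.066 eV.
λ = 1240 / 1.066 = 1160 nm.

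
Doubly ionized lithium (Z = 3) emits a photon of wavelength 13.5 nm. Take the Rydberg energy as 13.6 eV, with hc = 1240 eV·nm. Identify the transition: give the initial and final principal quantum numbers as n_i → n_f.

n_i = 2, n_f = 1

The photon energy is ΔE = hc/λ = 1240 / 13.5 = 91.85 eV.
With Z = 3, ΔE = 122.4 × (1/n_f² − 1/n_i²), so 1/n_f² − 1/n_i² = 0.7504.
Trying n_f = 1 gives 1/n_i² = 0.2496, i.e. n_i ≈ 2; this pair matches.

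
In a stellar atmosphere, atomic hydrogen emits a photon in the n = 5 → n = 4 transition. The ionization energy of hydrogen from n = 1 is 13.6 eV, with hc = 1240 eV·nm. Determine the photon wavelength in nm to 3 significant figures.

ΔE = 13.60 × (1/4² − 1/5²) = 13.60 × 0.02250 = 0.3060 eV.
λ = hc/ΔE = 1240 / 0.3060 = 4050 nm.

4050 nm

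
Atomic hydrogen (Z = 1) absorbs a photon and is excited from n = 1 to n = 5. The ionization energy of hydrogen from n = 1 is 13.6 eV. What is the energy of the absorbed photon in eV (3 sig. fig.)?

E_5 = −13.60/25 = −0.5440 eV and E_1 = −13.60/1 = −13.60 eV.
The photon energy is |E_5 − E_1| = 13.1 eV.

13.1 eV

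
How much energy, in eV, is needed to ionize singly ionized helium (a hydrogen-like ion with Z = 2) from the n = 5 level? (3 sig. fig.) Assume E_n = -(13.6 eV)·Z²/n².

E_n = −13.6 Z²/n² = −54.40/n² eV for Z = 2.
E_5 = −54.40/25 = −2.18 eV, so ionization (to E = 0) requires 2.18 eV.

2.18 eV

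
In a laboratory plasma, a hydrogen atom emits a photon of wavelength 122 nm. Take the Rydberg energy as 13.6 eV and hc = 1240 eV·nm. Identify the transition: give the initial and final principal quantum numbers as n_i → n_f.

n_i = 2, n_f = 1

The photon energy is ΔE = hc/λ = 1240 / 122 = 10.16 eV.
With Z = 1, ΔE = 13.60 × (1/n_f² − 1/n_i²), so 1/n_f² − 1/n_i² = 0.7473.
Trying n_f = 1 gives 1/n_i² = 0.2527, i.e. n_i ≈ 2; this pair matches.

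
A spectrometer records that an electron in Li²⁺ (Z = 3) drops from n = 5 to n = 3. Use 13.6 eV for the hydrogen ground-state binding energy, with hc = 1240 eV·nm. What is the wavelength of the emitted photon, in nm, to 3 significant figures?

142 nm

For Z = 3 the level energies scale as Z², so the effective Rydberg energy is 13.6 × 9 = 122.4 eV.
ΔE = 122.4 × (1/3² − 1/5²) = 122.4 × 0.07111 = 8.704 eV.
λ = hc/ΔE = 1240 / 8.704 = 142 nm.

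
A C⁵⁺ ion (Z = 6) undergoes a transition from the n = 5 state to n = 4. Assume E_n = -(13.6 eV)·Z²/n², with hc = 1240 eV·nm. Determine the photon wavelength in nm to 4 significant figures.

112.6 nm

For Z = 6 the level energies scale as Z², so the effective Rydberg energy is 13.6 × 36 = 489.6 eV.
ΔE = 489.6 × (1/4² − 1/5²) = 489.6 × 0.02250 = 11.02 eV.
λ = hc/ΔE = 1240 / 11.02 = 112.6 nm.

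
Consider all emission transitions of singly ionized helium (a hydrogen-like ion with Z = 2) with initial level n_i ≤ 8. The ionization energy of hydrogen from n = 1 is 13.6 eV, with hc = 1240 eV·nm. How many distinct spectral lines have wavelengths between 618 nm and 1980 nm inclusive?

6

Enumerate all n_i → n_f pairs with 1 ≤ n_f < n_i ≤ 8 and compute λ = 1240 / [13.6·4·(1/n_f² − 1/n_i²)].
Lines falling in [618, 1980] nm: 6→4 (656.5 nm), 8→5 (935.1 nm), 5→4 (1013 nm), 7→5 (1163 nm), 6→5 (1865 nm), 8→6 (1876 nm).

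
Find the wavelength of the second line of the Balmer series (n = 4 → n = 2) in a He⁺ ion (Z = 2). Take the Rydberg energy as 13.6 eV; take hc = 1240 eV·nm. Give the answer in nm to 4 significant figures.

The Balmer series terminates on n_f = 2; the second line has n_i = 2+2 = 4.
ΔE = 54.40 × (1/2² − 1/4²) = 10.20 eV.
λ = 1240 / 10.20 = 121.6 nm.

121.6 nm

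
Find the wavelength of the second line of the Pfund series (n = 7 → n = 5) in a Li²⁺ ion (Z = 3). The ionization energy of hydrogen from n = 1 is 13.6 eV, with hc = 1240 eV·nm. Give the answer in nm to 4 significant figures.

517.1 nm

The Pfund series terminates on n_f = 5; the second line has n_i = 5+2 = 7.
ΔE = 122.4 × (1/5² − 1/7²) = 2.398 eV.
λ = 1240 / 2.398 = 517.1 nm.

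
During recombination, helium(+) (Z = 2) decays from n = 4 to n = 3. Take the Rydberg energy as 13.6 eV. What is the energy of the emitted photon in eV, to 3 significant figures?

2.64 eV

The Bohr energies scale as Z², so for Z = 2: E_n = −54.40/n² eV.
E_4 = −54.40/16 = −3.400 eV and E_3 = −54.40/9 = −6.044 eV.
The photon energy is |E_4 − E_3| = 2.64 eV.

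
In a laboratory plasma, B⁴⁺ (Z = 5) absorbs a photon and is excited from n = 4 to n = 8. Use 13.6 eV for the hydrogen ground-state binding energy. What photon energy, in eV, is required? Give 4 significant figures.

The Bohr energies scale as Z², so for Z = 5: E_n = −340.0/n² eV.
E_8 = −340.0/64 = −5.313 eV and E_4 = −340.0/16 = −21.25 eV.
The photon energy is |E_8 − E_4| = 15.94 eV.

15.94 eV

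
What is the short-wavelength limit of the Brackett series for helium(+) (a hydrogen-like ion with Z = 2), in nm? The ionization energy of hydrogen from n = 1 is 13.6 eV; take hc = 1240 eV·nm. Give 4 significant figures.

The Brackett series has lower level n_f = 4; the series limit corresponds to n_i → ∞.
ΔE_max = 13.6 × 4 / 4² = 3.400 eV.
λ_min = 1240 / 3.400 = 364.7 nm.

364.7 nm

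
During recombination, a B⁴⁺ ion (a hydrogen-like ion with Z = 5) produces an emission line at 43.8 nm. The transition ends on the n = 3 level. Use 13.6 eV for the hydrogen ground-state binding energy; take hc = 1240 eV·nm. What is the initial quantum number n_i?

The photon energy is ΔE = hc/λ = 1240 / 43.8 = 28.31 eV.
With Z = 5, ΔE = 340.0 × (1/n_f² − 1/n_i²), so 1/n_f² − 1/n_i² = 0.08327.
With n_f = 3: 1/n_i² = 1/9 − 0.08327 = 0.02784, so n_i ≈ 5.99.

n_i = 6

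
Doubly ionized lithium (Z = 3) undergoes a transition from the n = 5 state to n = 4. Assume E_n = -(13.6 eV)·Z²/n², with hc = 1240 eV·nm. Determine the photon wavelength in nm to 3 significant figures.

For Z = 3 the level energies scale as Z², so the effective Rydberg energy is 13.6 × 9 = 122.4 eV.
ΔE = 122.4 × (1/4² − 1/5²) = 122.4 × 0.02250 = 2.754 eV.
λ = hc/ΔE = 1240 / 2.754 = 450 nm.

450 nm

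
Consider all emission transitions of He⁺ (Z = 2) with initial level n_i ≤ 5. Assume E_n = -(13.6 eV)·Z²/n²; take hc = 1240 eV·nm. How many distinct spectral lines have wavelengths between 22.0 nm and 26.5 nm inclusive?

Enumerate all n_i → n_f pairs with 1 ≤ n_f < n_i ≤ 5 and compute λ = 1240 / [13.6·4·(1/n_f² − 1/n_i²)].
Lines falling in [22.0, 26.5] nm: 5→1 (23.74 nm), 4→1 (24.31 nm), 3→1 (25.64 nm).

3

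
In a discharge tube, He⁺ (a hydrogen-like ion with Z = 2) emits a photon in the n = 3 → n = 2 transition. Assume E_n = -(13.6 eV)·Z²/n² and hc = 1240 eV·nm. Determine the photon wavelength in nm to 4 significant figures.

For Z = 2 the level energies scale as Z², so the effective Rydberg energy is 13.6 × 4 = 54.40 eV.
ΔE = 54.40 × (1/2² − 1/3²) = 54.40 × 0.1389 = 7.556 eV.
λ = hc/ΔE = 1240 / 7.556 = 164.1 nm.

164.1 nm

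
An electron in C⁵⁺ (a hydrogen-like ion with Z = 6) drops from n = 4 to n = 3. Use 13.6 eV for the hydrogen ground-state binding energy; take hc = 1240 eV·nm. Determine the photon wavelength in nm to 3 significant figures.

For Z = 6 the level energies scale as Z², so the effective Rydberg energy is 13.6 × 36 = 489.6 eV.
ΔE = 489.6 × (1/3² − 1/4²) = 489.6 × 0.04861 = 23.80 eV.
λ = hc/ΔE = 1240 / 23.80 = 52.1 nm.

52.1 nm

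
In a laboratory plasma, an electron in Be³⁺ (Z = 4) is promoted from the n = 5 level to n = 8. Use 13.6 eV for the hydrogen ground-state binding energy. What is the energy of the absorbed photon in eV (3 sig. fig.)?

The Bohr energies scale as Z², so for Z = 4: E_n = −217.6/n² eV.
E_8 = −217.6/64 = −3.400 eV and E_5 = −217.6/25 = −8.704 eV.
The photon energy is |E_8 − E_5| = 5.30 eV.

5.30 eV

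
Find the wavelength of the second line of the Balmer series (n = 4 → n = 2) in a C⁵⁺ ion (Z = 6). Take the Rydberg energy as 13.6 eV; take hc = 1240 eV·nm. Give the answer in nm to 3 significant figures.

13.5 nm

The Balmer series terminates on n_f = 2; the second line has n_i = 2+2 = 4.
ΔE = 489.6 × (1/2² − 1/4²) = 91.80 eV.
λ = 1240 / 91.80 = 13.5 nm.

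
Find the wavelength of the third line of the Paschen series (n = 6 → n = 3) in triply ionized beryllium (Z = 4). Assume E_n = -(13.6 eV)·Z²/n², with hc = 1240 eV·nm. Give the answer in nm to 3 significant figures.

68.4 nm

The Paschen series terminates on n_f = 3; the third line has n_i = 3+3 = 6.
ΔE = 217.6 × (1/3² − 1/6²) = 18.13 eV.
λ = 1240 / 18.13 = 68.4 nm.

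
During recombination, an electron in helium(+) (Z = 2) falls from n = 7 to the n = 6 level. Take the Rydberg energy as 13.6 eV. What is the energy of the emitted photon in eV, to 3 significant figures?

The Bohr energies scale as Z², so for Z = 2: E_n = −54.40/n² eV.
E_7 = −54.40/49 = −1.110 eV and E_6 = −54.40/36 = −1.511 eV.
The photon energy is |E_7 − E_6| = 0.401 eV.

0.401 eV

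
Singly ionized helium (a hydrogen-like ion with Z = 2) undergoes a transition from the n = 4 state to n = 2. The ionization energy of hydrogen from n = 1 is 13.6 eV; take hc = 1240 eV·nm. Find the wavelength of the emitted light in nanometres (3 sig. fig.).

For Z = 2 the level energies scale as Z², so the effective Rydberg energy is 13.6 × 4 = 54.40 eV.
ΔE = 54.40 × (1/2² − 1/4²) = 54.40 × 0.1875 = 10.20 eV.
λ = hc/ΔE = 1240 / 10.20 = 122 nm.

122 nm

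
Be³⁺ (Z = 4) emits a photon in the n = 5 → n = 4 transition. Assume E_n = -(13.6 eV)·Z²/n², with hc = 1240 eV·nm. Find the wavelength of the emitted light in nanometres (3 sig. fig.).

For Z = 4 the level energies scale as Z², so the effective Rydberg energy is 13.6 × 16 = 217.6 eV.
ΔE = 217.6 × (1/4² − 1/5²) = 217.6 × 0.02250 = 4.896 eV.
λ = hc/ΔE = 1240 / 4.896 = 253 nm.

253 nm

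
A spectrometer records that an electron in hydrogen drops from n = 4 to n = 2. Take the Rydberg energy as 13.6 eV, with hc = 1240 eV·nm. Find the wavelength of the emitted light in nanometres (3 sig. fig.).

486 nm

ΔE = 13.60 × (1/2² − 1/4²) = 13.60 × 0.1875 = 2.550 eV.
λ = hc/ΔE = 1240 / 2.550 = 486 nm.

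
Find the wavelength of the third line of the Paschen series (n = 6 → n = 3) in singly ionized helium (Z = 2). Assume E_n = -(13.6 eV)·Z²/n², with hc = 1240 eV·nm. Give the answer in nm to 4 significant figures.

The Paschen series terminates on n_f = 3; the third line has n_i = 3+3 = 6.
ΔE = 54.40 × (1/3² − 1/6²) = 4.533 eV.
λ = 1240 / 4.533 = 273.5 nm.

273.5 nm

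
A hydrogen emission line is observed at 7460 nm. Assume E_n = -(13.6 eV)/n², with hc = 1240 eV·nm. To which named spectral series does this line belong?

ΔE = 1240/7460 = 0.1662 eV.
This matches 13.6 × (1/5² − 1/6²), so n_f = 5: the Pfund series.

Pfund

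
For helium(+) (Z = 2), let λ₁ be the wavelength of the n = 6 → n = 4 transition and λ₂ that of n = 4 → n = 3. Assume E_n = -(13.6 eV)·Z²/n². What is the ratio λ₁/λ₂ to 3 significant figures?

1.40

λ ∝ 1/ΔE ∝ 1/(1/n_f² − 1/n_i²), and the Z² and hc factors cancel in the ratio.
λ₁/λ₂ = (1/3² − 1/4²)/(1/4² − 1/6²) = 0.04861/0.03472 = 1.40.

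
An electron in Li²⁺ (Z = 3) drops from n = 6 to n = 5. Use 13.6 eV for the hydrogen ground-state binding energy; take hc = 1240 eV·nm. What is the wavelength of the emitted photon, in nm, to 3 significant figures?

829 nm

For Z = 3 the level energies scale as Z², so the effective Rydberg energy is 13.6 × 9 = 122.4 eV.
ΔE = 122.4 × (1/5² − 1/6²) = 122.4 × 0.01222 = 1.496 eV.
λ = hc/ΔE = 1240 / 1.496 = 829 nm.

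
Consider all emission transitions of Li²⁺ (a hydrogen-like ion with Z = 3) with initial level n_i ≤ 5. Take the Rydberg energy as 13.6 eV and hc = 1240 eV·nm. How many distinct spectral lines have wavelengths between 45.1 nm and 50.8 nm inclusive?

1

Enumerate all n_i → n_f pairs with 1 ≤ n_f < n_i ≤ 5 and compute λ = 1240 / [13.6·9·(1/n_f² − 1/n_i²)].
Lines falling in [45.1, 50.8] nm: 5→2 (48.24 nm).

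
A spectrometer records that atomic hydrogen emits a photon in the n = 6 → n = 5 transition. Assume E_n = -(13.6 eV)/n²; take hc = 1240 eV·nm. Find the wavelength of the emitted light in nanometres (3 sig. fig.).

7460 nm

ΔE = 13.60 × (1/5² − 1/6²) = 13.60 × 0.01222 = 0.1662 eV.
λ = hc/ΔE = 1240 / 0.1662 = 7460 nm.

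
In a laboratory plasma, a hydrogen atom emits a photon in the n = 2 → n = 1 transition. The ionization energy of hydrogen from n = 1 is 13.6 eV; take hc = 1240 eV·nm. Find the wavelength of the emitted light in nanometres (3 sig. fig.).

122 nm

ΔE = 13.60 × (1/1² − 1/2²) = 13.60 × 0.7500 = 10.20 eV.
λ = hc/ΔE = 1240 / 10.20 = 122 nm.
This line belongs to the Lyman series.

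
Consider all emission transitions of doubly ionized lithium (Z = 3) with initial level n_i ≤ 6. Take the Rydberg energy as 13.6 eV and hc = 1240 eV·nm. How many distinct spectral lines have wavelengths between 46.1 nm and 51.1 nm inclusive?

1

Enumerate all n_i → n_f pairs with 1 ≤ n_f < n_i ≤ 6 and compute λ = 1240 / [13.6·9·(1/n_f² − 1/n_i²)].
Lines falling in [46.1, 51.1] nm: 5→2 (48.24 nm).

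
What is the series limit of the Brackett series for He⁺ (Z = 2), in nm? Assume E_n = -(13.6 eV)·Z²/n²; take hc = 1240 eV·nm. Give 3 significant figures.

The Brackett series has lower level n_f = 4; the series limit corresponds to n_i → ∞.
ΔE_max = 13.6 × 4 / 4² = 3.400 eV.
λ_min = 1240 / 3.400 = 365 nm.

365 nm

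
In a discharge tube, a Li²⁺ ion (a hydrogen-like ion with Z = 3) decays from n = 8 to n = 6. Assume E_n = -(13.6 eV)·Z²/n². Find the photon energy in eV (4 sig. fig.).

1.488 eV

The Bohr energies scale as Z², so for Z = 3: E_n = −122.4/n² eV.
E_8 = −122.4/64 = −1.913 eV and E_6 = −122.4/36 = −3.400 eV.
The photon energy is |E_8 − E_6| = 1.488 eV.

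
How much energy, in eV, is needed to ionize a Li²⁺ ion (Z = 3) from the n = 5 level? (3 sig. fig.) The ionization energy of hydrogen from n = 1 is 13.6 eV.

E_n = −13.6 Z²/n² = −122.4/n² eV for Z = 3.
E_5 = −122.4/25 = −4.90 eV, so ionization (to E = 0) requires 4.90 eV.

4.90 eV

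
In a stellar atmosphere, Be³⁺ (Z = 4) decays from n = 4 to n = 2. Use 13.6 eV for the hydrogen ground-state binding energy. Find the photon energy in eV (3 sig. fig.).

40.8 eV

The Bohr energies scale as Z², so for Z = 4: E_n = −217.6/n² eV.
E_4 = −217.6/16 = −13.60 eV and E_2 = −217.6/4 = −54.40 eV.
The photon energy is |E_4 − E_2| = 40.8 eV.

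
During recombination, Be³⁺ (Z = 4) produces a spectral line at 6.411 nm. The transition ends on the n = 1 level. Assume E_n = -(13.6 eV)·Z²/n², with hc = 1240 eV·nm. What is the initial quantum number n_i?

n_i = 3

The photon energy is ΔE = hc/λ = 1240 / 6.411 = 193.4 eV.
With Z = 4, ΔE = 217.6 × (1/n_f² − 1/n_i²), so 1/n_f² − 1/n_i² = 0.8889.
With n_f = 1: 1/n_i² = 1/1 − 0.8889 = 0.1111, so n_i ≈ 3.00.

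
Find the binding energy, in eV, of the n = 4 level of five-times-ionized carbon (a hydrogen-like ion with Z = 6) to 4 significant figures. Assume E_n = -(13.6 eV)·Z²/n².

E_n = −13.6 Z²/n² = −489.6/n² eV for Z = 6.
E_4 = −489.6/16 = −30.60 eV, so ionization (to E = 0) requires 30.60 eV.

30.60 eV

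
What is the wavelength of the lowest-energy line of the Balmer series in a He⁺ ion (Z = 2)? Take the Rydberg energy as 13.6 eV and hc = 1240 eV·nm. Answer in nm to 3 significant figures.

164 nm

The Balmer series terminates on n_f = 2; the first line has n_i = 2+1 = 3.
ΔE = 54.40 × (1/2² − 1/3²) = 7.556 eV.
λ = 1240 / 7.556 = 164 nm.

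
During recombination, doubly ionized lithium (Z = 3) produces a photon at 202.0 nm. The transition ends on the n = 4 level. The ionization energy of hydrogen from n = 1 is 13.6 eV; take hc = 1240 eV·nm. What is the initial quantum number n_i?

The photon energy is ΔE = hc/λ = 1240 / 202.0 = 6.139 eV.
With Z = 3, ΔE = 122.4 × (1/n_f² − 1/n_i²), so 1/n_f² − 1/n_i² = 0.05015.
With n_f = 4: 1/n_i² = 1/16 − 0.05015 = 0.01235, so n_i ≈ 9.00.

n_i = 9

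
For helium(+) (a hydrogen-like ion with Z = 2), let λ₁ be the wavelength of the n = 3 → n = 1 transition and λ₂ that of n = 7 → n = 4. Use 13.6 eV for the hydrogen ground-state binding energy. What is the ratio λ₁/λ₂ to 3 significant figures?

λ ∝ 1/ΔE ∝ 1/(1/n_f² − 1/n_i²), and the Z² and hc factors cancel in the ratio.
λ₁/λ₂ = (1/4² − 1/7²)/(1/1² − 1/3²) = 0.04209/0.8889 = 0.0474.

0.0474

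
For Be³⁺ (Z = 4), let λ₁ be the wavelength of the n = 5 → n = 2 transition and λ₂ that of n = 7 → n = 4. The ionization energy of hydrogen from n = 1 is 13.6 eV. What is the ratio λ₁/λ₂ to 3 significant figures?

λ ∝ 1/ΔE ∝ 1/(1/n_f² − 1/n_i²), and the Z² and hc factors cancel in the ratio.
λ₁/λ₂ = (1/4² − 1/7²)/(1/2² − 1/5²) = 0.04209/0.2100 = 0.200.

0.200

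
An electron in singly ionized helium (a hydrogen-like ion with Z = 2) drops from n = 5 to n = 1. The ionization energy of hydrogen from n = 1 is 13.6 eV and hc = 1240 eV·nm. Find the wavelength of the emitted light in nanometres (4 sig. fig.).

For Z = 2 the level energies scale as Z², so the effective Rydberg energy is 13.6 × 4 = 54.40 eV.
ΔE = 54.40 × (1/1² − 1/5²) = 54.40 × 0.9600 = 52.22 eV.
λ = hc/ΔE = 1240 / 52.22 = 23.74 nm.

23.74 nm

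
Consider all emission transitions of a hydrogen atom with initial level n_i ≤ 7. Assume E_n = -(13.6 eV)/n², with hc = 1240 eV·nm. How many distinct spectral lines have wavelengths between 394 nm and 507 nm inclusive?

Enumerate all n_i → n_f pairs with 1 ≤ n_f < n_i ≤ 7 and compute λ = 1240 / [13.6·1·(1/n_f² − 1/n_i²)].
Lines falling in [394, 507] nm: 7→2 (397.1 nm), 6→2 (410.3 nm), 5→2 (434.2 nm), 4→2 (486.3 nm).

4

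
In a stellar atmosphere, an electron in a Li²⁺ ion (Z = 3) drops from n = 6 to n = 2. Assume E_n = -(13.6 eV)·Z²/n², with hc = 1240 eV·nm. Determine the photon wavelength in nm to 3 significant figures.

45.6 nm

For Z = 3 the level energies scale as Z², so the effective Rydberg energy is 13.6 × 9 = 122.4 eV.
ΔE = 122.4 × (1/2² − 1/6²) = 122.4 × 0.2222 = 27.20 eV.
λ = hc/ΔE = 1240 / 27.20 = 45.6 nm.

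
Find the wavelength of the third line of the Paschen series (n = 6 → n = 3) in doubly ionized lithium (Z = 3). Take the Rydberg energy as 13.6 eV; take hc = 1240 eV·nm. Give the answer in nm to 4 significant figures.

The Paschen series terminates on n_f = 3; the third line has n_i = 3+3 = 6.
ΔE = 122.4 × (1/3² − 1/6²) = 10.20 eV.
λ = 1240 / 10.20 = 121.6 nm.

121.6 nm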